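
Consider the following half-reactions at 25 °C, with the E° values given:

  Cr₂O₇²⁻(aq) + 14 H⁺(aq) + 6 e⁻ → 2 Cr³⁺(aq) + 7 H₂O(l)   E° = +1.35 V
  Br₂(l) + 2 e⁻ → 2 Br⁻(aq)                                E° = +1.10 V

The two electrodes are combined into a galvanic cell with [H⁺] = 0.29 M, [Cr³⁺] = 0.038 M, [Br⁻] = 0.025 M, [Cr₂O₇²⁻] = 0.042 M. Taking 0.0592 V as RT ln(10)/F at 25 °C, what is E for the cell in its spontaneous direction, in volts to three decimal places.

+0.095 V

Cr₂O₇²⁻/Cr³⁺ is the cathode (higher E°), Br₂/Br⁻ the anode: E°cell = +1.35 − (+1.10) = +0.25 V, n = 6.
Overall: Cr₂O₇²⁻(aq) + 14 H⁺(aq) + 6 Br⁻(aq) → 2 Cr³⁺(aq) + 7 H₂O(l) + 3 Br₂(l)
Q = [Cr³⁺]^2 / ([Cr₂O₇²⁻]·[H⁺]^14·[Br⁻]^6); log Q = 15.675.
E = E° − (0.0592/n) log Q = +0.25 − (0.0592/6)(15.675) = +0.095 V.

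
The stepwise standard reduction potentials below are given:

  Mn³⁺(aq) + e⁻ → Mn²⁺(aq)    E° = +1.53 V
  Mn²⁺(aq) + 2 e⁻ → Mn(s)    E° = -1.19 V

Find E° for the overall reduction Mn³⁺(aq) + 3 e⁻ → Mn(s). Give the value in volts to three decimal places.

Since ΔG° = −nFE° is additive over sequential reductions, n₃E°₃ = n₁E°₁ + n₂E°₂.
E°₃ = (1×+1.53 + 2×-1.19) / 3 = (-0.850) / 3 = -0.283 V.
E° values themselves are not directly additive — weighting by electron count is essential.

-0.283 V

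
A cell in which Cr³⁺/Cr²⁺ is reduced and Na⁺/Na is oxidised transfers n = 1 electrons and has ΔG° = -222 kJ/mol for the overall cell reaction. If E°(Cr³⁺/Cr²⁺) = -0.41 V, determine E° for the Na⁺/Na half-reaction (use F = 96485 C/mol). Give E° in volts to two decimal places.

E°cell = −ΔG°/(nF) = −(-222×10³)/((1)(96485)) = +2.301 V.
Since Cr³⁺/Cr²⁺ is the cathode and Na⁺/Na the anode, E°cell = E°(Cr³⁺/Cr²⁺) − E°(Na⁺/Na).
So E°(Na⁺/Na) = E°(Cr³⁺/Cr²⁺) − E°cell = (-0.41) − (+2.301) = -2.71 V.

-2.71 V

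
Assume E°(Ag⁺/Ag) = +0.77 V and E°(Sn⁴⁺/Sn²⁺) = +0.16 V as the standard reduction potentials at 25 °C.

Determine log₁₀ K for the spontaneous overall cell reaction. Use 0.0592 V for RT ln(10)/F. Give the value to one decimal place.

Cathode: Ag⁺/Ag; anode: Sn⁴⁺/Sn²⁺. E°cell = +0.61 V, n = 2.
log K = nE°cell / 0.0592 = (2)(+0.61) / 0.0592 = 20.6.

20.6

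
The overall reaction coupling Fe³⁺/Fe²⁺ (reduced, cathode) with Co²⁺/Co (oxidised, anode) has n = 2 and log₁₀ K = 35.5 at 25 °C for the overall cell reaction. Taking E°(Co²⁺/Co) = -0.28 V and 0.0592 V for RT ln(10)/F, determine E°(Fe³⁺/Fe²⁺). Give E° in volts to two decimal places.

+0.77 V

E°cell = (0.0592/n)·log K = (0.0592/2)(35.5) = +1.051 V.
Since Fe³⁺/Fe²⁺ is the cathode and Co²⁺/Co the anode, E°cell = E°(Fe³⁺/Fe²⁺) − E°(Co²⁺/Co).
So E°(Fe³⁺/Fe²⁺) = E°cell + E°(Co²⁺/Co) = +1.051 + (-0.28) = +0.77 V.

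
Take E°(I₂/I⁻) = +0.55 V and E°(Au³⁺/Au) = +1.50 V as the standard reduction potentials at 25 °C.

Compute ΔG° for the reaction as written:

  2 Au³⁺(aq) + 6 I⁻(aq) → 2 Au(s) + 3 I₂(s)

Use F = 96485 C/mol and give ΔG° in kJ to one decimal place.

-550.0 kJ

As written, Au³⁺/Au is reduced (cathode) and I₂/I⁻ is oxidised (anode), so E°cell = (+1.50) − (+0.55) = +0.95 V.
Balancing electrons gives n = 6.
ΔG° = −nFE° = −(6)(96485)(+0.95) = -549,964 J = -550.0 kJ.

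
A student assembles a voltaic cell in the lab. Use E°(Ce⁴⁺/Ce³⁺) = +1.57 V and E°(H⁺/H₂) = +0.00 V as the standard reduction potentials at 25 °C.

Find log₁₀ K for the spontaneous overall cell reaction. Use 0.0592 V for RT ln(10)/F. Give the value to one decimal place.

53.0

Cathode: Ce⁴⁺/Ce³⁺; anode: H⁺/H₂. E°cell = +1.57 V, n = 2.
log K = nE°cell / 0.0592 = (2)(+1.57) / 0.0592 = 53.0.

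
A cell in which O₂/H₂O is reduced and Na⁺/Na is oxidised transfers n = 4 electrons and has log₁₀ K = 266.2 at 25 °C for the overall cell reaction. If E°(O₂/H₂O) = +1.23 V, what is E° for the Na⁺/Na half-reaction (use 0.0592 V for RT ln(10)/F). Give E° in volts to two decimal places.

-2.71 V

E°cell = (0.0592/n)·log K = (0.0592/4)(266.2) = +3.940 V.
Since O₂/H₂O is the cathode and Na⁺/Na the anode, E°cell = E°(O₂/H₂O) − E°(Na⁺/Na).
So E°(Na⁺/Na) = E°(O₂/H₂O) − E°cell = (+1.23) − (+3.940) = -2.71 V.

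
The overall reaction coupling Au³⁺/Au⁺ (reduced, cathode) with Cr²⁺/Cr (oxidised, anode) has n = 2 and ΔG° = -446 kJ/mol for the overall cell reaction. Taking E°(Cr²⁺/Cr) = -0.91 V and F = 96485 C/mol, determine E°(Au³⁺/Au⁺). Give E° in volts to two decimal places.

+1.40 V

E°cell = −ΔG°/(nF) = −(-446×10³)/((2)(96485)) = +2.311 V.
Since Au³⁺/Au⁺ is the cathode and Cr²⁺/Cr the anode, E°cell = E°(Au³⁺/Au⁺) − E°(Cr²⁺/Cr).
So E°(Au³⁺/Au⁺) = E°cell + E°(Cr²⁺/Cr) = +2.311 + (-0.91) = +1.40 V.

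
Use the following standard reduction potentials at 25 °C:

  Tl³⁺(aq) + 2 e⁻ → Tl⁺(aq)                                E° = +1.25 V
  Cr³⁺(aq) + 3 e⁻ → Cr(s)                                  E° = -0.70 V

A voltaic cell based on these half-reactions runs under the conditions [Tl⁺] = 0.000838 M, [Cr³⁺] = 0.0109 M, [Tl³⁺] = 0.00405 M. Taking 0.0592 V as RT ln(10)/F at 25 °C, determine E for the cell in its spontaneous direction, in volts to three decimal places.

+2.009 V

Tl³⁺/Tl⁺ is the cathode (higher E°), Cr³⁺/Cr the anode: E°cell = +1.25 − (-0.70) = +1.95 V, n = 6.
Overall: 3 Tl³⁺(aq) + 2 Cr(s) → 3 Tl⁺(aq) + 2 Cr³⁺(aq)
Q = [Tl⁺]^3·[Cr³⁺]^2 / ([Tl³⁺]^3); log Q = -5.978.
E = E° − (0.0592/n) log Q = +1.95 − (0.0592/6)(-5.978) = +2.009 V.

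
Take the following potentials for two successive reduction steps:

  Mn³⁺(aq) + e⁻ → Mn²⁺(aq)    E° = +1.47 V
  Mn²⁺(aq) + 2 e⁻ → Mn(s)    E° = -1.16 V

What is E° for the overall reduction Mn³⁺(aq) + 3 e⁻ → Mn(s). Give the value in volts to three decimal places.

-0.283 V

Standard free energies of sequential steps add: ΔG°₃ = ΔG°₁ + ΔG°₂, so n₃E°₃ = n₁E°₁ + n₂E°₂.
E°₃ = (1×+1.47 + 2×-1.16) / 3 = (-0.850) / 3 = -0.283 V.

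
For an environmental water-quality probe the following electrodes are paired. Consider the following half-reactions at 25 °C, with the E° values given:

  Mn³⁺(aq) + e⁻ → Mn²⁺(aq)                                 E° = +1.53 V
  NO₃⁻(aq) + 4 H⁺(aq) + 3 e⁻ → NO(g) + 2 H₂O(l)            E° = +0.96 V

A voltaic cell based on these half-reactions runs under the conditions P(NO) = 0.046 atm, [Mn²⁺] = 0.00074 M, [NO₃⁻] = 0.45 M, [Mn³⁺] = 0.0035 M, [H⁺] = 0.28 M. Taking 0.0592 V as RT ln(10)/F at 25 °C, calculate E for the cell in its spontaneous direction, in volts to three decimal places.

Mn³⁺/Mn²⁺ is the cathode (higher E°), NO₃⁻/NO the anode: E°cell = +1.53 − (+0.96) = +0.57 V, n = 3.
Overall: 3 Mn³⁺(aq) + NO(g) + 2 H₂O(l) → 3 Mn²⁺(aq) + NO₃⁻(aq) + 4 H⁺(aq)
Q = [Mn²⁺]^3·[NO₃⁻]·[H⁺]^4 / ([Mn³⁺]^3·P(NO)); log Q = -3.245.
E = E° − (0.0592/n) log Q = +0.57 − (0.0592/3)(-3.245) = +0.634 V.

+0.634 V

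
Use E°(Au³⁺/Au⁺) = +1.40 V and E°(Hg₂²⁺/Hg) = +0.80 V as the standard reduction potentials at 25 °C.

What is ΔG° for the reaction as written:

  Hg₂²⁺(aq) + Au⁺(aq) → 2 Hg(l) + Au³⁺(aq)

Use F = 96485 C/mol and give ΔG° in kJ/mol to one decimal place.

As written, Hg₂²⁺/Hg is reduced (cathode) and Au³⁺/Au⁺ is oxidised (anode), so E°cell = (+0.80) − (+1.40) = -0.60 V.
Balancing electrons gives n = 2.
ΔG° = −nFE° = −(2)(96485)(-0.60) = 115,782 J = +115.8 kJ/mol.

+115.8 kJ/mol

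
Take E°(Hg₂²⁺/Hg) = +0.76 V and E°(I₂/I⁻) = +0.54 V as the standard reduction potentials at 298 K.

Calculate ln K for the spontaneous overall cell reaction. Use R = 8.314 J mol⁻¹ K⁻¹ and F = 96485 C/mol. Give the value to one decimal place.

17.1

Cathode: Hg₂²⁺/Hg; anode: I₂/I⁻. E°cell = (+0.76) − (+0.54) = +0.22 V, with n = 2.
ΔG° = −nFE° = −RT ln K, so ln K = nFE°/(RT) = (2)(96485)(+0.22) / ((8.314)(298)) = 17.135.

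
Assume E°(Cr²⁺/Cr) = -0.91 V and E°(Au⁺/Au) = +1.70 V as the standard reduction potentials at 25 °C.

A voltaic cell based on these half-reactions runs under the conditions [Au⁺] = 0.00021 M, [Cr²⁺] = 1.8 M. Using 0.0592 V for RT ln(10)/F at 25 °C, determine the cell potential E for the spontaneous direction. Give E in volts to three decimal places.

Au⁺/Au is the cathode (higher E°), Cr²⁺/Cr the anode: E°cell = +1.70 − (-0.91) = +2.61 V, n = 2.
Overall: 2 Au⁺(aq) + Cr(s) → 2 Au(s) + Cr²⁺(aq)
Q = [Cr²⁺] / ([Au⁺]^2); log Q = 7.611.
E = E° − (0.0592/n) log Q = +2.61 − (0.0592/2)(7.611) = +2.385 V.

+2.385 V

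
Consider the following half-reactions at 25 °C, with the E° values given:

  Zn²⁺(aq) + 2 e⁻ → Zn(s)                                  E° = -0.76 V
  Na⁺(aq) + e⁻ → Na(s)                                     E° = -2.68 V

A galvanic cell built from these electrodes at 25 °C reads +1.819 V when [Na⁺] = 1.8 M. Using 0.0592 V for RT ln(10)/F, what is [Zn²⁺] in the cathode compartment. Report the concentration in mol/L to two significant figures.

0.0013 M

Zn²⁺/Zn is the cathode, Na⁺/Na the anode: E°cell = +1.92 V, n = 2.
Overall reaction: Zn²⁺(aq) + 2 Na(s) → Zn(s) + 2 Na⁺(aq); Q = [Na⁺]^2/[Zn²⁺]^1.
From E = E° − (0.0592/n) log Q: log Q = (E° − E)·n/0.0592 = (+1.92 − (+1.819))·2/0.0592 = 3.4122.
So 1·log[Zn²⁺] = 2·log(1.8) − log Q = 0.5105 − (3.4122) = -2.9017; [Zn²⁺] = 10^(-2.9017) ≈ 0.0013 M.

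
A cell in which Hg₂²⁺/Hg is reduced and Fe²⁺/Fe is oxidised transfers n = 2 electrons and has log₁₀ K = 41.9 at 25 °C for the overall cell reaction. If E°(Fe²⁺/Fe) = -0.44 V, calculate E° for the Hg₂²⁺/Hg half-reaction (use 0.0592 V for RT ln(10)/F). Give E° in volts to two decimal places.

E°cell = (0.0592/n)·log K = (0.0592/2)(41.9) = +1.240 V.
Since Hg₂²⁺/Hg is the cathode and Fe²⁺/Fe the anode, E°cell = E°(Hg₂²⁺/Hg) − E°(Fe²⁺/Fe).
So E°(Hg₂²⁺/Hg) = E°cell + E°(Fe²⁺/Fe) = +1.240 + (-0.44) = +0.80 V.

+0.80 V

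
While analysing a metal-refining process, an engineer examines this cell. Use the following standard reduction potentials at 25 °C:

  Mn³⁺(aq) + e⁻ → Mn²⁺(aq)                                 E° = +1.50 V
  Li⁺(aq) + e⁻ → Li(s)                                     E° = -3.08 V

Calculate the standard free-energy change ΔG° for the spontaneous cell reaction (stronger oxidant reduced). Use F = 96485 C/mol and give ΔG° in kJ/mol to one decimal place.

Mn³⁺/Mn²⁺ (E° = +1.50 V) is the cathode; Li⁺/Li (E° = -3.08 V) is the anode, so E°cell = +4.58 V.
Balancing electrons gives n = 1 (lcm of 1 and 1).
ΔG° = −nFE° = −(1)(96485)(+4.58) = -441,901 J = -441.9 kJ/mol.

-441.9 kJ/mol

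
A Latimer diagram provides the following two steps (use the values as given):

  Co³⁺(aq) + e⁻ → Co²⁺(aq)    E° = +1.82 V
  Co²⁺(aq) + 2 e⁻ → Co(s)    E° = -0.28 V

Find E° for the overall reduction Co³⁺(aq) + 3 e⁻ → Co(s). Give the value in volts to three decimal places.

Adding the free-energy changes (−nFE°) of the two steps gives −n₃FE°₃ = −n₁FE°₁ − n₂FE°₂.
E°₃ = (1×+1.82 + 2×-0.28) / 3 = (+1.260) / 3 = +0.420 V.
E° values themselves are not directly additive — weighting by electron count is essential.

+0.420 V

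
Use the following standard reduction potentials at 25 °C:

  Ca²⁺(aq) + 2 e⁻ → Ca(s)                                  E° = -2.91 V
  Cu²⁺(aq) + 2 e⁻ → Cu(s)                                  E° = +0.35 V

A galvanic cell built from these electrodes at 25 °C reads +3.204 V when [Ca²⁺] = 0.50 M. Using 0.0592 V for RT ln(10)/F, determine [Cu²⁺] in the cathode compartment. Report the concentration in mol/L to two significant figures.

Cu²⁺/Cu is the cathode, Ca²⁺/Ca the anode: E°cell = +3.26 V, n = 2.
Overall reaction: Cu²⁺(aq) + Ca(s) → Cu(s) + Ca²⁺(aq); Q = [Ca²⁺]^1/[Cu²⁺]^1.
From E = E° − (0.0592/n) log Q: log Q = (E° − E)·n/0.0592 = (+3.26 − (+3.204))·2/0.0592 = 1.8919.
So 1·log[Cu²⁺] = 1·log(0.5) − log Q = -0.3010 − (1.8919) = -2.1929; [Cu²⁺] = 10^(-2.1929) ≈ 0.0064 M.

0.0064 M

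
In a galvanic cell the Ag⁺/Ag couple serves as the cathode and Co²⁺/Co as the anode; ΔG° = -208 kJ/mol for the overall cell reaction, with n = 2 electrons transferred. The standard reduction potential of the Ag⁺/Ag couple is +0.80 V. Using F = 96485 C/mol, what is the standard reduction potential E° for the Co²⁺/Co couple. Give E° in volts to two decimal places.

E°cell = −ΔG°/(nF) = −(-208×10³)/((2)(96485)) = +1.078 V.
Since Ag⁺/Ag is the cathode and Co²⁺/Co the anode, E°cell = E°(Ag⁺/Ag) − E°(Co²⁺/Co).
So E°(Co²⁺/Co) = E°(Ag⁺/Ag) − E°cell = (+0.80) − (+1.078) = -0.28 V.

-0.28 V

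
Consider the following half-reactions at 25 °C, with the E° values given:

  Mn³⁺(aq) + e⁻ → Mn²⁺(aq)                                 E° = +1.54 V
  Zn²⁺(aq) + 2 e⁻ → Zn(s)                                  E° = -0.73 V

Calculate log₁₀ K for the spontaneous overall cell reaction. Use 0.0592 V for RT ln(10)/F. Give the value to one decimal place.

Cathode: Mn³⁺/Mn²⁺; anode: Zn²⁺/Zn. E°cell = +2.27 V, n = 2.
log K = nE°cell / 0.0592 = (2)(+2.27) / 0.0592 = 76.7.

76.7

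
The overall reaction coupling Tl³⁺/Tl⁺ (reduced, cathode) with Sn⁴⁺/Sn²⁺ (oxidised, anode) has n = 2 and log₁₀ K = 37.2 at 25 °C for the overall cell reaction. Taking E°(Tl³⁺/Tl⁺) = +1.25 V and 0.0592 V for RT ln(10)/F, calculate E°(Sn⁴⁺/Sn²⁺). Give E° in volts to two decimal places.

+0.15 V

E°cell = (0.0592/n)·log K = (0.0592/2)(37.2) = +1.101 V.
Since Tl³⁺/Tl⁺ is the cathode and Sn⁴⁺/Sn²⁺ the anode, E°cell = E°(Tl³⁺/Tl⁺) − E°(Sn⁴⁺/Sn²⁺).
So E°(Sn⁴⁺/Sn²⁺) = E°(Tl³⁺/Tl⁺) − E°cell = (+1.25) − (+1.101) = +0.15 V.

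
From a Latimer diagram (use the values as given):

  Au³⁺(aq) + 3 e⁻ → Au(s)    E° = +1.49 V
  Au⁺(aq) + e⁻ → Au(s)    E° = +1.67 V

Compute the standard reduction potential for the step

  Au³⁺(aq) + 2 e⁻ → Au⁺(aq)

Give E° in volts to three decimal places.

+1.400 V

Sequential free energies add, so n₃E°₃ = n₁E°₁ + n₂E°₂.
With n₃ = 3, and the known step contributing 1×(+1.67) V, the unknown satisfies 2·E° = 3×(+1.49) − 1×(+1.67) = +2.800.
E° = +2.800 / 2 = +1.400 V.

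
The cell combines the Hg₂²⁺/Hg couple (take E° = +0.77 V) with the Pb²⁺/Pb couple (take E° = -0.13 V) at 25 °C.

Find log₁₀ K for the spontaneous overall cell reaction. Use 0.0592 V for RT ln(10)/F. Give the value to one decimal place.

Cathode: Hg₂²⁺/Hg; anode: Pb²⁺/Pb. E°cell = +0.90 V, n = 2.
log K = nE°cell / 0.0592 = (2)(+0.90) / 0.0592 = 30.4.

30.4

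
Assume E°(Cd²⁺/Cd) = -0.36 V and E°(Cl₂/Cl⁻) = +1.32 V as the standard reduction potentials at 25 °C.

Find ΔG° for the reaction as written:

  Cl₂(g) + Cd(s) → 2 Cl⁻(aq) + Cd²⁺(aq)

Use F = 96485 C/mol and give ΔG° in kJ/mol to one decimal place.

As written, Cl₂/Cl⁻ is reduced (cathode) and Cd²⁺/Cd is oxidised (anode), so E°cell = (+1.32) − (-0.36) = +1.68 V.
Balancing electrons gives n = 2.
ΔG° = −nFE° = −(2)(96485)(+1.68) = -324,190 J = -324.2 kJ/mol.

-324.2 kJ/mol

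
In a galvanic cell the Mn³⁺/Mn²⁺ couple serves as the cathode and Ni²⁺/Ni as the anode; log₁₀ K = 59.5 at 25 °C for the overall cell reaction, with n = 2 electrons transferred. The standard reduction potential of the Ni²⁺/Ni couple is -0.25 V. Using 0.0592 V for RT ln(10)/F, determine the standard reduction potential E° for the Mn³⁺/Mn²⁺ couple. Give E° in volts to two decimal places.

+1.51 V

E°cell = (0.0592/n)·log K = (0.0592/2)(59.5) = +1.761 V.
Since Mn³⁺/Mn²⁺ is the cathode and Ni²⁺/Ni the anode, E°cell = E°(Mn³⁺/Mn²⁺) − E°(Ni²⁺/Ni).
So E°(Mn³⁺/Mn²⁺) = E°cell + E°(Ni²⁺/Ni) = +1.761 + (-0.25) = +1.51 V.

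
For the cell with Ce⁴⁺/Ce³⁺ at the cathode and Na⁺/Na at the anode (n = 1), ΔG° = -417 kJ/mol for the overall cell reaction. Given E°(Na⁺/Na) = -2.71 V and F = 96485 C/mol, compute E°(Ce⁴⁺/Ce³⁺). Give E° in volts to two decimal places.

+1.61 V

E°cell = −ΔG°/(nF) = −(-417×10³)/((1)(96485)) = +4.322 V.
Since Ce⁴⁺/Ce³⁺ is the cathode and Na⁺/Na the anode, E°cell = E°(Ce⁴⁺/Ce³⁺) − E°(Na⁺/Na).
So E°(Ce⁴⁺/Ce³⁺) = E°cell + E°(Na⁺/Na) = +4.322 + (-2.71) = +1.61 V.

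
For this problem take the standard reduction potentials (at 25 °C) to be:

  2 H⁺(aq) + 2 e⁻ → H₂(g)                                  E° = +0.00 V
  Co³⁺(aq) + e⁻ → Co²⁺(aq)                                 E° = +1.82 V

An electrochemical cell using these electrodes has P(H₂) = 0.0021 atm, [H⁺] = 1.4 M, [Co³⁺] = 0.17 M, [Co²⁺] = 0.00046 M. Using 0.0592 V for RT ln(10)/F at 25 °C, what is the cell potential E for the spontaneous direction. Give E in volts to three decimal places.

+1.884 V

Co³⁺/Co²⁺ is the cathode (higher E°), H⁺/H₂ the anode: E°cell = +1.82 − (+0.00) = +1.82 V, n = 2.
Overall: 2 Co³⁺(aq) + H₂(g) → 2 Co²⁺(aq) + 2 H⁺(aq)
Q = [Co²⁺]^2·[H⁺]^2 / ([Co³⁺]^2·P(H₂)); log Q = -2.165.
E = E° − (0.0592/n) log Q = +1.82 − (0.0592/2)(-2.165) = +1.884 V.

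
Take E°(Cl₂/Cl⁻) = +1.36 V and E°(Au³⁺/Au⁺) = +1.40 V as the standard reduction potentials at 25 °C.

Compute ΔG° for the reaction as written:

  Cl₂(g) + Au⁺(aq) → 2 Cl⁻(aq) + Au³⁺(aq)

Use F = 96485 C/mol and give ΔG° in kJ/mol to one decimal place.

As written, Cl₂/Cl⁻ is reduced (cathode) and Au³⁺/Au⁺ is oxidised (anode), so E°cell = (+1.36) − (+1.40) = -0.04 V.
Balancing electrons gives n = 2.
ΔG° = −nFE° = −(2)(96485)(-0.04) = 7,719 J = +7.7 kJ/mol.

+7.7 kJ/mol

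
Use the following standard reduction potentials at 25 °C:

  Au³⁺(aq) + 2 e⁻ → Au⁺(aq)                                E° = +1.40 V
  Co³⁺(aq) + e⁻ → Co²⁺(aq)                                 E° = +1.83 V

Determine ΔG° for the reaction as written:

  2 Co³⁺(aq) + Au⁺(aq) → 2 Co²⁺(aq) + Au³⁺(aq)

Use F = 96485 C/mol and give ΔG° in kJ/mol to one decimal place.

-83.0 kJ/mol

As written, Co³⁺/Co²⁺ is reduced (cathode) and Au³⁺/Au⁺ is oxidised (anode), so E°cell = (+1.83) − (+1.40) = +0.43 V.
Balancing electrons gives n = 2.
ΔG° = −nFE° = −(2)(96485)(+0.43) = -82,977 J = -83.0 kJ/mol.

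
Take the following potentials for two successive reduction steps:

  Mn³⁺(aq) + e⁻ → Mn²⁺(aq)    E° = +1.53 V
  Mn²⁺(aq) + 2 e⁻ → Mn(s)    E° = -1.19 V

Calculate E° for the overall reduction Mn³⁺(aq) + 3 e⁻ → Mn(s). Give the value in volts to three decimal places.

Adding the free-energy changes (−nFE°) of the two steps gives −n₃FE°₃ = −n₁FE°₁ − n₂FE°₂.
E°₃ = (1×+1.53 + 2×-1.19) / 3 = (-0.850) / 3 = -0.283 V.

-0.283 V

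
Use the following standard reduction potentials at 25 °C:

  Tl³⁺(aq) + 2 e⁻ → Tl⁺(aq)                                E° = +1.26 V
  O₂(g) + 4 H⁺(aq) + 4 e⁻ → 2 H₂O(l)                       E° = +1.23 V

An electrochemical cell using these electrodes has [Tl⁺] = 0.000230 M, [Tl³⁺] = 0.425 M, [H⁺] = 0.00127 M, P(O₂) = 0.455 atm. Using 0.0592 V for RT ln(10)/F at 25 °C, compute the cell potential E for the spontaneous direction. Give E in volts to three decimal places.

+0.303 V

Tl³⁺/Tl⁺ is the cathode (higher E°), O₂/H₂O the anode: E°cell = +1.26 − (+1.23) = +0.03 V, n = 4.
Overall: 2 Tl³⁺(aq) + 2 H₂O(l) → 2 Tl⁺(aq) + O₂(g) + 4 H⁺(aq)
Q = [Tl⁺]^2·P(O₂)·[H⁺]^4 / ([Tl³⁺]^2); log Q = -18.460.
E = E° − (0.0592/n) log Q = +0.03 − (0.0592/4)(-18.460) = +0.303 V.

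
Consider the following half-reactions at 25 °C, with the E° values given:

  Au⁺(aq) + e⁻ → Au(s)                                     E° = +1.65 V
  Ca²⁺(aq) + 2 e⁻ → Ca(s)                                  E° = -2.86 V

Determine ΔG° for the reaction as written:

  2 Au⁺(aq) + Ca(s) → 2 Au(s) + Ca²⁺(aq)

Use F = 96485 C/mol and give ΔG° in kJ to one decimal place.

-870.3 kJ

As written, Au⁺/Au is reduced (cathode) and Ca²⁺/Ca is oxidised (anode), so E°cell = (+1.65) − (-2.86) = +4.51 V.
Balancing electrons gives n = 2.
ΔG° = −nFE° = −(2)(96485)(+4.51) = -870,295 J = -870.3 kJ.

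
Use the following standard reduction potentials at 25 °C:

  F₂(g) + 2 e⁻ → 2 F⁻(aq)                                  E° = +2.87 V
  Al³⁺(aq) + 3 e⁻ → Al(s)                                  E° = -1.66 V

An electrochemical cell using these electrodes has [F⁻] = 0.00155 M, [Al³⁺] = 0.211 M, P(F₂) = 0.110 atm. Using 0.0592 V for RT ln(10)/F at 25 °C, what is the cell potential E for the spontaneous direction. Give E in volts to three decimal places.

+4.681 V

F₂/F⁻ is the cathode (higher E°), Al³⁺/Al the anode: E°cell = +2.87 − (-1.66) = +4.53 V, n = 6.
Overall: 3 F₂(g) + 2 Al(s) → 6 F⁻(aq) + 2 Al³⁺(aq)
Q = [F⁻]^6·[Al³⁺]^2 / (P(F₂)^3); log Q = -15.334.
E = E° − (0.0592/n) log Q = +4.53 − (0.0592/6)(-15.334) = +4.681 V.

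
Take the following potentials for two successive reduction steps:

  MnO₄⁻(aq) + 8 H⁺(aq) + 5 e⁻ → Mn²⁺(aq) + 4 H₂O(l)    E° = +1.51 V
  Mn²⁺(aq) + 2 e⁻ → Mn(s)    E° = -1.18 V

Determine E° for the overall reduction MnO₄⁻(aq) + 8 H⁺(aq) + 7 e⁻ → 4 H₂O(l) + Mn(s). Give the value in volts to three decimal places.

Adding the free-energy changes (−nFE°) of the two steps gives −n₃FE°₃ = −n₁FE°₁ − n₂FE°₂.
E°₃ = (5×+1.51 + 2×-1.18) / 7 = (+5.190) / 7 = +0.741 V.

+0.741 V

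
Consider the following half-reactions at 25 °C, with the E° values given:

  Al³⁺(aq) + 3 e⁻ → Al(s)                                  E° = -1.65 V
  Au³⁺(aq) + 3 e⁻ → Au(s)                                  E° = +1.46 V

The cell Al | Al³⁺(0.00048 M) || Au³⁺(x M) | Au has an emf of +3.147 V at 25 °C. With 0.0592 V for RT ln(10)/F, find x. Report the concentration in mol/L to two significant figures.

Au³⁺/Au is the cathode, Al³⁺/Al the anode: E°cell = +3.11 V, n = 3.
Overall reaction: Au³⁺(aq) + Al(s) → Au(s) + Al³⁺(aq); Q = [Al³⁺]^1/[Au³⁺]^1.
From E = E° − (0.0592/n) log Q: log Q = (E° − E)·n/0.0592 = (+3.11 − (+3.147))·3/0.0592 = -1.8750.
So 1·log[Au³⁺] = 1·log(0.00048) − log Q = -3.3188 − (-1.8750) = -1.4438; [Au³⁺] = 10^(-1.4438) ≈ 0.036 M.

0.036 M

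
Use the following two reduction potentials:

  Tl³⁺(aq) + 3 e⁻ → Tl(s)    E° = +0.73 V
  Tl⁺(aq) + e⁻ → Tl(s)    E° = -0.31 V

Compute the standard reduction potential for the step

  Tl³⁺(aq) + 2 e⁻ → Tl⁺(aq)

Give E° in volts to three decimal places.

+1.250 V

Sequential free energies add, so n₃E°₃ = n₁E°₁ + n₂E°₂.
With n₃ = 3, and the known step contributing 1×(-0.31) V, the unknown satisfies 2·E° = 3×(+0.73) − 1×(-0.31) = +2.500.
E° = +2.500 / 2 = +1.250 V.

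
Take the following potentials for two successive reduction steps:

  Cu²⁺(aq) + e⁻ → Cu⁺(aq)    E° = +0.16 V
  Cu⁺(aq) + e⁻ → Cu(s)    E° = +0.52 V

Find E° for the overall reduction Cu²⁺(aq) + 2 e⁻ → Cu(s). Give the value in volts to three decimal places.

+0.340 V

Adding the free-energy changes (−nFE°) of the two steps gives −n₃FE°₃ = −n₁FE°₁ − n₂FE°₂.
E°₃ = (1×+0.16 + 1×+0.52) / 2 = (+0.680) / 2 = +0.340 V.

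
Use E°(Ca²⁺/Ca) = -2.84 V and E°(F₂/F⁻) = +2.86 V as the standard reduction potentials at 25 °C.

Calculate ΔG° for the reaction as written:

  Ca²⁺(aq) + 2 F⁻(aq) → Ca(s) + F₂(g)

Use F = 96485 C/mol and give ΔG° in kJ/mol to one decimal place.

As written, Ca²⁺/Ca is reduced (cathode) and F₂/F⁻ is oxidised (anode), so E°cell = (-2.84) − (+2.86) = -5.70 V.
Balancing electrons gives n = 2.
ΔG° = −nFE° = −(2)(96485)(-5.70) = 1,099,929 J = +1099.9 kJ/mol.

+1099.9 kJ/mol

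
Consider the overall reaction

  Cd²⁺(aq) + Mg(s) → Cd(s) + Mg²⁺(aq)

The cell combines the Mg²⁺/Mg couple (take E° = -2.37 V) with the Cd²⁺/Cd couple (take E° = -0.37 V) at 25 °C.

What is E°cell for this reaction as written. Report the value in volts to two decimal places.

+2.00 V

The Cd²⁺/Cd couple has the higher reduction potential, so it is the cathode; Mg²⁺/Mg is oxidised at the anode.
E°cell = E°(cathode) − E°(anode) = (-0.37) − (-2.37) = +2.00 V.
Since E°cell > 0, the reaction is spontaneous under standard conditions.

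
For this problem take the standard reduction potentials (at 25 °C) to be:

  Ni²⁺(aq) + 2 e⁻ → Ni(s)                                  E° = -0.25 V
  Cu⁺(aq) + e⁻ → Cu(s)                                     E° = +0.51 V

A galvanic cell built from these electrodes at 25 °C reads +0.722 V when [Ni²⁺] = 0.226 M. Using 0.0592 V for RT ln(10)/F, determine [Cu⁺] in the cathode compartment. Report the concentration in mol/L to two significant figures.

0.11 M

Cu⁺/Cu is the cathode, Ni²⁺/Ni the anode: E°cell = +0.76 V, n = 2.
Overall reaction: 2 Cu⁺(aq) + Ni(s) → 2 Cu(s) + Ni²⁺(aq); Q = [Ni²⁺]^1/[Cu⁺]^2.
From E = E° − (0.0592/n) log Q: log Q = (E° − E)·n/0.0592 = (+0.76 − (+0.722))·2/0.0592 = 1.2838.
So 2·log[Cu⁺] = 1·log(0.226) − log Q = -0.6459 − (1.2838) = -1.9297; log[Cu⁺] = -1.9297 / 2 = -0.9648; [Cu⁺] = 10^(-0.9648) ≈ 0.11 M.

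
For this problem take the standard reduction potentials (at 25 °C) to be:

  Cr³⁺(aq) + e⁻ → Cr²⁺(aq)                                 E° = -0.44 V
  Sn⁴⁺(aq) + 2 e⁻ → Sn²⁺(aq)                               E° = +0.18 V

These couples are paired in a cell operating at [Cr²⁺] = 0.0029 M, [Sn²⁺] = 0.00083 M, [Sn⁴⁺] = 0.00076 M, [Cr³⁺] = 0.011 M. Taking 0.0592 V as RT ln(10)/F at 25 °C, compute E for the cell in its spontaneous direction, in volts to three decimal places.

+0.585 V

Sn⁴⁺/Sn²⁺ is the cathode (higher E°), Cr³⁺/Cr²⁺ the anode: E°cell = +0.18 − (-0.44) = +0.62 V, n = 2.
Overall: Sn⁴⁺(aq) + 2 Cr²⁺(aq) → Sn²⁺(aq) + 2 Cr³⁺(aq)
Q = [Sn²⁺]·[Cr³⁺]^2 / ([Sn⁴⁺]·[Cr²⁺]^2); log Q = 1.196.
E = E° − (0.0592/n) log Q = +0.62 − (0.0592/2)(1.196) = +0.585 V.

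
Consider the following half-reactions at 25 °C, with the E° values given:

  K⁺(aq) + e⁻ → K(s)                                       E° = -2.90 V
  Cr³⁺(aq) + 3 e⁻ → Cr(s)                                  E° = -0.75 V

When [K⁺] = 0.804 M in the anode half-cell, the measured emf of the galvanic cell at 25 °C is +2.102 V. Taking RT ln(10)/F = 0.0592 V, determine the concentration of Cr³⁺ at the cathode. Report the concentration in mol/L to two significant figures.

Cr³⁺/Cr is the cathode, K⁺/K the anode: E°cell = +2.15 V, n = 3.
Overall reaction: Cr³⁺(aq) + 3 K(s) → Cr(s) + 3 K⁺(aq); Q = [K⁺]^3/[Cr³⁺]^1.
From E = E° − (0.0592/n) log Q: log Q = (E° − E)·n/0.0592 = (+2.15 − (+2.102))·3/0.0592 = 2.4324.
So 1·log[Cr³⁺] = 3·log(0.804) − log Q = -0.2842 − (2.4324) = -2.7166; [Cr³⁺] = 10^(-2.7166) ≈ 0.0019 M.

0.0019 M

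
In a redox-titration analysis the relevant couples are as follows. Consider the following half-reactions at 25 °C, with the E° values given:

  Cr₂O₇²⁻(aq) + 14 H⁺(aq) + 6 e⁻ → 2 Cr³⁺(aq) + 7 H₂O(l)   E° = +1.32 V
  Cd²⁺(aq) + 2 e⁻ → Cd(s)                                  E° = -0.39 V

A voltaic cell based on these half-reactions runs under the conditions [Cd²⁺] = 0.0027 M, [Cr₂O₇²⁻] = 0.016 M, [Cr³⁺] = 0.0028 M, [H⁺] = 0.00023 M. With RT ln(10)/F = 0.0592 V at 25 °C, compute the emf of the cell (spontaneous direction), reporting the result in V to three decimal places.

+1.316 V

Cr₂O₇²⁻/Cr³⁺ is the cathode (higher E°), Cd²⁺/Cd the anode: E°cell = +1.32 − (-0.39) = +1.71 V, n = 6.
Overall: Cr₂O₇²⁻(aq) + 14 H⁺(aq) + 3 Cd(s) → 2 Cr³⁺(aq) + 7 H₂O(l) + 3 Cd²⁺(aq)
Q = [Cr³⁺]^2·[Cd²⁺]^3 / ([Cr₂O₇²⁻]·[H⁺]^14); log Q = 39.920.
E = E° − (0.0592/n) log Q = +1.71 − (0.0592/6)(39.920) = +1.316 V.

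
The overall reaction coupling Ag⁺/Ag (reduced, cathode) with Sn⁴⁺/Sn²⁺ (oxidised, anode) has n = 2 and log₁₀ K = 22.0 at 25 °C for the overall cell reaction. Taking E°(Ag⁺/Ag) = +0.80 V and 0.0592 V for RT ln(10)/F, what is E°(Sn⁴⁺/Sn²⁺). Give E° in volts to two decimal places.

E°cell = (0.0592/n)·log K = (0.0592/2)(22.0) = +0.651 V.
Since Ag⁺/Ag is the cathode and Sn⁴⁺/Sn²⁺ the anode, E°cell = E°(Ag⁺/Ag) − E°(Sn⁴⁺/Sn²⁺).
So E°(Sn⁴⁺/Sn²⁺) = E°(Ag⁺/Ag) − E°cell = (+0.80) − (+0.651) = +0.15 V.

+0.15 V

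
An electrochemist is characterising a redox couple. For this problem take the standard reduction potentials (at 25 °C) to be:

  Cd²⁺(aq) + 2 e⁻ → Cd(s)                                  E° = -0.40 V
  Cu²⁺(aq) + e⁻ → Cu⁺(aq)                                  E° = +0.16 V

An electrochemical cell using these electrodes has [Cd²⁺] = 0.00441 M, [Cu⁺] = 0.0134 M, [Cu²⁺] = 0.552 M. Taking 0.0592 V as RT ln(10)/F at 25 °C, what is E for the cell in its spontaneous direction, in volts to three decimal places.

Cu²⁺/Cu⁺ is the cathode (higher E°), Cd²⁺/Cd the anode: E°cell = +0.16 − (-0.40) = +0.56 V, n = 2.
Overall: 2 Cu²⁺(aq) + Cd(s) → 2 Cu⁺(aq) + Cd²⁺(aq)
Q = [Cu⁺]^2·[Cd²⁺] / ([Cu²⁺]^2); log Q = -5.585.
E = E° − (0.0592/n) log Q = +0.56 − (0.0592/2)(-5.585) = +0.725 V.

+0.725 V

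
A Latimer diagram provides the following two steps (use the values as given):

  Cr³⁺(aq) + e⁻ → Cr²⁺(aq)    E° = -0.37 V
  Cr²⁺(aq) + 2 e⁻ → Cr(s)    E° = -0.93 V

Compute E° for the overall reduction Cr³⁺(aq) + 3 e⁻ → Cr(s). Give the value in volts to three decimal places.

-0.743 V

Standard free energies of sequential steps add: ΔG°₃ = ΔG°₁ + ΔG°₂, so n₃E°₃ = n₁E°₁ + n₂E°₂.
E°₃ = (1×-0.37 + 2×-0.93) / 3 = (-2.230) / 3 = -0.743 V.
E° values themselves are not directly additive — weighting by electron count is essential.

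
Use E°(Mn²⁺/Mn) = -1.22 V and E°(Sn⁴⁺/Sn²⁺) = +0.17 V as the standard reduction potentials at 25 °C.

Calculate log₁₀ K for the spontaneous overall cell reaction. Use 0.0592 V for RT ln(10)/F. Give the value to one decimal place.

Cathode: Sn⁴⁺/Sn²⁺; anode: Mn²⁺/Mn. E°cell = +1.39 V, n = 2.
log K = nE°cell / 0.0592 = (2)(+1.39) / 0.0592 = 47.0.

47.0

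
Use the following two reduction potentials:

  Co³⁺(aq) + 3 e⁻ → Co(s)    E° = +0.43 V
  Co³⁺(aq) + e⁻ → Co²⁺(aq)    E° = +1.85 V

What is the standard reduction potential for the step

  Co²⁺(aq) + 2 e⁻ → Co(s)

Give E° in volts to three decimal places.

Sequential free energies add, so n₃E°₃ = n₁E°₁ + n₂E°₂.
With n₃ = 3, and the known step contributing 1×(+1.85) V, the unknown satisfies 2·E° = 3×(+0.43) − 1×(+1.85) = -0.560.
E° = -0.560 / 2 = -0.280 V.

-0.280 V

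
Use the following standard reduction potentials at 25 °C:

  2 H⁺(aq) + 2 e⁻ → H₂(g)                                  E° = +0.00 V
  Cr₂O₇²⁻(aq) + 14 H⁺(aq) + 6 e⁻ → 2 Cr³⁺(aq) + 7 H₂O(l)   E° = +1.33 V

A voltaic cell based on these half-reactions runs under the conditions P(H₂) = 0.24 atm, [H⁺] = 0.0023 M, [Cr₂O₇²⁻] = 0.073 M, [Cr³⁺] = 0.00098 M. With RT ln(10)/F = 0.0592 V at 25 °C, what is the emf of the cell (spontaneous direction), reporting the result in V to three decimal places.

+1.152 V

Cr₂O₇²⁻/Cr³⁺ is the cathode (higher E°), H⁺/H₂ the anode: E°cell = +1.33 − (+0.00) = +1.33 V, n = 6.
Overall: Cr₂O₇²⁻(aq) + 8 H⁺(aq) + 3 H₂(g) → 2 Cr³⁺(aq) + 7 H₂O(l)
Q = [Cr³⁺]^2 / ([Cr₂O₇²⁻]·[H⁺]^8·P(H₂)^3); log Q = 18.085.
E = E° − (0.0592/n) log Q = +1.33 − (0.0592/6)(18.085) = +1.152 V.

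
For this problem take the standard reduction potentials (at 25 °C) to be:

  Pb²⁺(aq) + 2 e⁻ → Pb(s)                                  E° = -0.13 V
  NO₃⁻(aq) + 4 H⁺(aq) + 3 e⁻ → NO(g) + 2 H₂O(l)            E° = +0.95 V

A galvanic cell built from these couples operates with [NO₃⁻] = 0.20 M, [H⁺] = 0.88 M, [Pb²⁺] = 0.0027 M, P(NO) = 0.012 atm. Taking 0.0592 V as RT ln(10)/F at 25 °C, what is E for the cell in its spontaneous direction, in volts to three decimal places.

+1.176 V

NO₃⁻/NO is the cathode (higher E°), Pb²⁺/Pb the anode: E°cell = +0.95 − (-0.13) = +1.08 V, n = 6.
Overall: 2 NO₃⁻(aq) + 8 H⁺(aq) + 3 Pb(s) → 2 NO(g) + 4 H₂O(l) + 3 Pb²⁺(aq)
Q = P(NO)^2·[Pb²⁺]^3 / ([NO₃⁻]^2·[H⁺]^8); log Q = -9.705.
E = E° − (0.0592/n) log Q = +1.08 − (0.0592/6)(-9.705) = +1.176 V.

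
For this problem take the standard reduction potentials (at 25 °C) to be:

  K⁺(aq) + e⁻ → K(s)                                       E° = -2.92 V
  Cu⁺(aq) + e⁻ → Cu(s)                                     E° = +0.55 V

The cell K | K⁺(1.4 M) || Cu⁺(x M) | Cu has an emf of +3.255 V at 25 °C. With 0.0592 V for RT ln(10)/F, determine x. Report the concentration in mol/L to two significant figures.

0.00033 M

Cu⁺/Cu is the cathode, K⁺/K the anode: E°cell = +3.47 V, n = 1.
Overall reaction: Cu⁺(aq) + K(s) → Cu(s) + K⁺(aq); Q = [K⁺]^1/[Cu⁺]^1.
From E = E° − (0.0592/n) log Q: log Q = (E° − E)·n/0.0592 = (+3.47 − (+3.255))·1/0.0592 = 3.6318.
So 1·log[Cu⁺] = 1·log(1.4) − log Q = 0.1461 − (3.6318) = -3.4857; [Cu⁺] = 10^(-3.4857) ≈ 0.00033 M.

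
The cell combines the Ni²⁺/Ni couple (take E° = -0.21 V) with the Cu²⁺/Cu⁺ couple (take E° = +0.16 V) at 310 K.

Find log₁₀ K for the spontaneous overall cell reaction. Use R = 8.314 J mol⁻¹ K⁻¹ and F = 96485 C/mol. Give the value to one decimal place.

12.0

Cathode: Cu²⁺/Cu⁺; anode: Ni²⁺/Ni. E°cell = (+0.16) − (-0.21) = +0.37 V, with n = 2.
ΔG° = −nFE° = −RT ln K, so ln K = nFE°/(RT) = (2)(96485)(+0.37) / ((8.314)(310)) = 27.703.
log₁₀ K = 27.703 / ln 10 = 12.0.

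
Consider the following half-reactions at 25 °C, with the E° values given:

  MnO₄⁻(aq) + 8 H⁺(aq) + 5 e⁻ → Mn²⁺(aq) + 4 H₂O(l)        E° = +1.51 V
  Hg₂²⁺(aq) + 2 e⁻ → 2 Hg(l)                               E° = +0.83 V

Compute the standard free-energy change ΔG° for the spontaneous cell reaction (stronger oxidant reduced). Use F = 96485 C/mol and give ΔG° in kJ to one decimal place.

-656.1 kJ

MnO₄⁻/Mn²⁺ (E° = +1.51 V) is the cathode; Hg₂²⁺/Hg (E° = +0.83 V) is the anode, so E°cell = +0.68 V.
Balancing electrons gives n = 10 (lcm of 5 and 2).
ΔG° = −nFE° = −(10)(96485)(+0.68) = -656,098 J = -656.1 kJ.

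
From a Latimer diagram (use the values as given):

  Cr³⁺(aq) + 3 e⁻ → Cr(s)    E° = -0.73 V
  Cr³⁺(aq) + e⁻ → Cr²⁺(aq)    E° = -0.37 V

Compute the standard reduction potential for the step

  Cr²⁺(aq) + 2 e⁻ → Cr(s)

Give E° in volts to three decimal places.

-0.910 V

Sequential free energies add, so n₃E°₃ = n₁E°₁ + n₂E°₂.
With n₃ = 3, and the known step contributing 1×(-0.37) V, the unknown satisfies 2·E° = 3×(-0.73) − 1×(-0.37) = -1.820.
E° = -1.820 / 2 = -0.910 V.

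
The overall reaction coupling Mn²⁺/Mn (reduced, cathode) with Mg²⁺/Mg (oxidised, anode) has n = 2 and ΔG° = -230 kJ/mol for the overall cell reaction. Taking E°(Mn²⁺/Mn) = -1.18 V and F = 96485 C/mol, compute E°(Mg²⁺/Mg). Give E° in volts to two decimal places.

E°cell = −ΔG°/(nF) = −(-230×10³)/((2)(96485)) = +1.192 V.
Since Mn²⁺/Mn is the cathode and Mg²⁺/Mg the anode, E°cell = E°(Mn²⁺/Mn) − E°(Mg²⁺/Mg).
So E°(Mg²⁺/Mg) = E°(Mn²⁺/Mn) − E°cell = (-1.18) − (+1.192) = -2.37 V.

-2.37 V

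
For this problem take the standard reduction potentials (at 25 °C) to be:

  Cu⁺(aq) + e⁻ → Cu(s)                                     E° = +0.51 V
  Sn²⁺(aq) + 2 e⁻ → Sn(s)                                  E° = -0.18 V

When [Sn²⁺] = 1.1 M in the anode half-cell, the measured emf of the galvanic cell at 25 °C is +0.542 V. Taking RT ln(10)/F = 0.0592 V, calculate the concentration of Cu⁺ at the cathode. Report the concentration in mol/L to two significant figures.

Cu⁺/Cu is the cathode, Sn²⁺/Sn the anode: E°cell = +0.69 V, n = 2.
Overall reaction: 2 Cu⁺(aq) + Sn(s) → 2 Cu(s) + Sn²⁺(aq); Q = [Sn²⁺]^1/[Cu⁺]^2.
From E = E° − (0.0592/n) log Q: log Q = (E° − E)·n/0.0592 = (+0.69 − (+0.542))·2/0.0592 = 5.0000.
So 2·log[Cu⁺] = 1·log(1.1) − log Q = 0.0414 − (5.0000) = -4.9586; log[Cu⁺] = -4.9586 / 2 = -2.4793; [Cu⁺] = 10^(-2.4793) ≈ 0.0033 M.

0.0033 M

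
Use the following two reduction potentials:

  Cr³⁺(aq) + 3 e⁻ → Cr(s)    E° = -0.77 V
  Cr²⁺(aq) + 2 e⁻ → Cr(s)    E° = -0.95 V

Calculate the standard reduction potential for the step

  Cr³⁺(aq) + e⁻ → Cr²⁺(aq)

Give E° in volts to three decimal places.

Sequential free energies add, so n₃E°₃ = n₁E°₁ + n₂E°₂.
With n₃ = 3, and the known step contributing 2×(-0.95) V, the unknown satisfies 1·E° = 3×(-0.77) − 2×(-0.95) = -0.410.
E° = -0.410 / 1 = -0.410 V.

-0.410 V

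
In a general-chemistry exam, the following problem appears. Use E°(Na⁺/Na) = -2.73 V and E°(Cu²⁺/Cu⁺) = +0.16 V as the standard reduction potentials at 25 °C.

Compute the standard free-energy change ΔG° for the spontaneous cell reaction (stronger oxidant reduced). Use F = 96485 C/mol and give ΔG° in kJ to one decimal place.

Cu²⁺/Cu⁺ (E° = +0.16 V) is the cathode; Na⁺/Na (E° = -2.73 V) is the anode, so E°cell = +2.89 V.
Balancing electrons gives n = 1 (lcm of 1 and 1).
ΔG° = −nFE° = −(1)(96485)(+2.89) = -278,842 J = -278.8 kJ.

-278.8 kJ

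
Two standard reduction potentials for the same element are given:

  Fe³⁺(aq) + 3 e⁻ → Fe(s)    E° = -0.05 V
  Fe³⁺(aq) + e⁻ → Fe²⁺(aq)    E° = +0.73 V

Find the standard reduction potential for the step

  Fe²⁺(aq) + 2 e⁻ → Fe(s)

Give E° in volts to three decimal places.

-0.440 V

Sequential free energies add, so n₃E°₃ = n₁E°₁ + n₂E°₂.
With n₃ = 3, and the known step contributing 1×(+0.73) V, the unknown satisfies 2·E° = 3×(-0.05) − 1×(+0.73) = -0.880.
E° = -0.880 / 2 = -0.440 V.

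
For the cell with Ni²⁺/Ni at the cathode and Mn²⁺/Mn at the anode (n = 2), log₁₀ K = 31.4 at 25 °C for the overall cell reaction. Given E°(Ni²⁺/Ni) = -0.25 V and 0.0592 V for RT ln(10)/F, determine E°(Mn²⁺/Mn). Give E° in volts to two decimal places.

E°cell = (0.0592/n)·log K = (0.0592/2)(31.4) = +0.929 V.
Since Ni²⁺/Ni is the cathode and Mn²⁺/Mn the anode, E°cell = E°(Ni²⁺/Ni) − E°(Mn²⁺/Mn).
So E°(Mn²⁺/Mn) = E°(Ni²⁺/Ni) − E°cell = (-0.25) − (+0.929) = -1.18 V.

-1.18 V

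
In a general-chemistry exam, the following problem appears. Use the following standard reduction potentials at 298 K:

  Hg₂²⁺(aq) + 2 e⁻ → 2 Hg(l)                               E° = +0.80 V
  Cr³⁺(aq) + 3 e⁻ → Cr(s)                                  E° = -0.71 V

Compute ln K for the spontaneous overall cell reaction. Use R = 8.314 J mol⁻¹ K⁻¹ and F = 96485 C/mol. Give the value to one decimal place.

Cathode: Hg₂²⁺/Hg; anode: Cr³⁺/Cr. E°cell = (+0.80) − (-0.71) = +1.51 V, with n = 6.
ΔG° = −nFE° = −RT ln K, so ln K = nFE°/(RT) = (6)(96485)(+1.51) / ((8.314)(298)) = 352.827.

352.8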